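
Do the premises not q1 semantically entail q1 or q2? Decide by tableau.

No

Initial set: {not q1; not (q1 or q2)}.
not (q1 or q2): α-rule — add not q1, not q2.
○ open, literals {q1=false, q2=false}.
0 branches closed, 1 open.
An open branch gives a countermodel: q1=false, q2=false (unmentioned atoms arbitrary); the premises hold there but the conclusion fails.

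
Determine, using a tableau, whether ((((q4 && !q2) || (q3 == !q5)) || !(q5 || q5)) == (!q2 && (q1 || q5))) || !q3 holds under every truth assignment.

Assume the negation and expand:
Initial set: {!(((((q4 && !q2) || (q3 == !q5)) || !(q5 || q5)) == (!q2 && (q1 || q5))) || !q3)}.
!(((((q4 && !q2) || (q3 == !q5)) || !(q5 || q5)) == (!q2 && (q1 || q5))) || !q3): α-rule — add !((((q4 && !q2) || (q3 == !q5)) || !(q5 || q5)) == (!q2 && (q1 || q5))), !!q3.
!((((q4 && !q2) || (q3 == !q5)) || !(q5 || q5)) == (!q2 && (q1 || q5))): β-rule — branch into (((q4 && !q2) || (q3 == !q5)) || !(q5 || q5)), !(!q2 && (q1 || q5))  //  !(((q4 && !q2) || (q3 == !q5)) || !(q5 || q5)), (!q2 && (q1 || q5)).
  branch 1 (add (((q4 && !q2) || (q3 == !q5)) || !(q5 || q5)), !(!q2 && (q1 || q5))):
    (((q4 && !q2) || (q3 == !q5)) || !(q5 || q5)): β-rule — branch into ((q4 && !q2) || (q3 == !q5))  //  !(q5 || q5).
      branch 1.1 (add ((q4 && !q2) || (q3 == !q5))):
        !(!q2 && (q1 || q5)): β-rule — branch into !!q2  //  !(q1 || q5).
          branch 1.1.1 (add !!q2):
            ((q4 && !q2) || (q3 == !q5)): β-rule — branch into (q4 && !q2)  //  (q3 == !q5).
              branch 1.1.1.1 (add (q4 && !q2)):
                (q4 && !q2): α-rule — add q4, !q2.
                × closes — contains both q2 and !q2.
              branch 1.1.1.2 (add (q3 == !q5)):
                (q3 == !q5): β-rule — branch into q3, !q5  //  !q3, !!q5.
                  branch 1.1.1.2.1 (add q3, !q5):
                    ○ open, literals {q2=T, q3=T, q5=F}.
                  branch 1.1.1.2.2 (add !q3, !!q5):
                    × closes — contains both q3 and !q3.
          branch 1.1.2 (add !(q1 || q5)):
            !(q1 || q5): α-rule — add !q1, !q5.
            ((q4 && !q2) || (q3 == !q5)): β-rule — branch into (q4 && !q2)  //  (q3 == !q5).
              branch 1.1.2.1 (add (q4 && !q2)):
                (q4 && !q2): α-rule — add q4, !q2.
                ○ open, literals {q1=F, q2=F, q3=T, q4=T, q5=F}.
              branch 1.1.2.2 (add (q3 == !q5)):
                (q3 == !q5): β-rule — branch into q3, !q5  //  !q3, !!q5.
                  branch 1.1.2.2.1 (add q3, !q5):
                    ○ open, literals {q1=F, q3=T, q5=F}.
                  branch 1.1.2.2.2 (add !q3, !!q5):
                    × closes — contains both q3 and !q3.
      branch 1.2 (add !(q5 || q5)):
        !(q5 || q5): α-rule — add !q5, !q5.
        !(!q2 && (q1 || q5)): β-rule — branch into !!q2  //  !(q1 || q5).
          branch 1.2.1 (add !!q2):
            ○ open, literals {q2=T, q3=T, q5=F}.
          branch 1.2.2 (add !(q1 || q5)):
            !(q1 || q5): α-rule — add !q1, !q5.
            ○ open, literals {q1=F, q3=T, q5=F}.
  branch 2 (add !(((q4 && !q2) || (q3 == !q5)) || !(q5 || q5)), (!q2 && (q1 || q5))):
    !(((q4 && !q2) || (q3 == !q5)) || !(q5 || q5)): α-rule — add !((q4 && !q2) || (q3 == !q5)), !!(q5 || q5).
    (!q2 && (q1 || q5)): α-rule — add !q2, (q1 || q5).
    !((q4 && !q2) || (q3 == !q5)): α-rule — add !(q4 && !q2), !(q3 == !q5).
    !!(q5 || q5): β-rule — branch into q5  //  q5.
      branch 2.1 (add q5):
        (q1 || q5): β-rule — branch into q1  //  q5.
          branch 2.1.1 (add q1):
            !(q4 && !q2): β-rule — branch into !q4  //  !!q2.
              branch 2.1.1.1 (add !q4):
                !(q3 == !q5): β-rule — branch into q3, !!q5  //  !q3, !q5.
                  branch 2.1.1.1.1 (add q3, !!q5):
                    ○ open, literals {q1=T, q2=F, q3=T, q4=F, q5=T}.
                  branch 2.1.1.1.2 (add !q3, !q5):
                    × closes — contains both q3 and !q3.
              branch 2.1.1.2 (add !!q2):
                × closes — contains both q2 and !q2.
          branch 2.1.2 (add q5):
            !(q4 && !q2): β-rule — branch into !q4  //  !!q2.
              branch 2.1.2.1 (add !q4):
                !(q3 == !q5): β-rule — branch into q3, !!q5  //  !q3, !q5.
                  branch 2.1.2.1.1 (add q3, !!q5):
                    ○ open, literals {q2=F, q3=T, q4=F, q5=T}.
                  branch 2.1.2.1.2 (add !q3, !q5):
                    × closes — contains both q3 and !q3.
              branch 2.1.2.2 (add !!q2):
                × closes — contains both q2 and !q2.
      branch 2.2 (add q5):
        (q1 || q5): β-rule — branch into q1  //  q5.
          branch 2.2.1 (add q1):
            !(q4 && !q2): β-rule — branch into !q4  //  !!q2.
              branch 2.2.1.1 (add !q4):
                !(q3 == !q5): β-rule — branch into q3, !!q5  //  !q3, !q5.
                  branch 2.2.1.1.1 (add q3, !!q5):
                    ○ open, literals {q1=T, q2=F, q3=T, q4=F, q5=T}.
                  branch 2.2.1.1.2 (add !q3, !q5):
                    × closes — contains both q3 and !q3.
              branch 2.2.1.2 (add !!q2):
                × closes — contains both q2 and !q2.
          branch 2.2.2 (add q5):
            !(q4 && !q2): β-rule — branch into !q4  //  !!q2.
              branch 2.2.2.1 (add !q4):
                !(q3 == !q5): β-rule — branch into q3, !!q5  //  !q3, !q5.
                  branch 2.2.2.1.1 (add q3, !!q5):
                    ○ open, literals {q2=F, q3=T, q4=F, q5=T}.
                  branch 2.2.2.1.2 (add !q3, !q5):
                    × closes — contains both q3 and !q3.
              branch 2.2.2.2 (add !!q2):
                × closes — contains both q2 and !q2.
11 branches closed, 9 open.
An open branch gives a countermodel: q2=T, q3=T, q5=F (unmentioned atoms arbitrary); under it the original formula is false.

Not valid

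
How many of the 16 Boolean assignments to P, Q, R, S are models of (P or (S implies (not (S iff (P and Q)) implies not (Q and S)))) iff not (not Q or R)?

4

Initial set: {((P or (S implies (not (S iff (P and Q)) implies not (Q and S)))) iff not (not Q or R))}.
((P or (S implies (not (S iff (P and Q)) implies not (Q and S)))) iff not (not Q or R)): β-rule — branch into (P or (S implies (not (S iff (P and Q)) implies not (Q and S)))), not (not Q or R)  //  not (P or (S implies (not (S iff (P and Q)) implies not (Q and S)))), not not (not Q or R).
  branch 1 (add (P or (S implies (not (S iff (P and Q)) implies not (Q and S)))), not (not Q or R)):
    not (not Q or R): α-rule — add not not Q, not R.
    (P or (S implies (not (S iff (P and Q)) implies not (Q and S)))): β-rule — branch into P  //  (S implies (not (S iff (P and Q)) implies not (Q and S))).
      branch 1.1 (add P):
        ○ open, literals {P=T, Q=T, R=F}.
      branch 1.2 (add (S implies (not (S iff (P and Q)) implies not (Q and S)))):
        (S implies (not (S iff (P and Q)) implies not (Q and S))): β-rule — branch into not S  //  (not (S iff (P and Q)) implies not (Q and S)).
          branch 1.2.1 (add not S):
            ○ open, literals {Q=T, R=F, S=F}.
          branch 1.2.2 (add (not (S iff (P and Q)) implies not (Q and S))):
            (not (S iff (P and Q)) implies not (Q and S)): β-rule — branch into not not (S iff (P and Q))  //  not (Q and S).
              branch 1.2.2.1 (add not not (S iff (P and Q))):
                not not (S iff (P and Q)): β-rule — branch into S, (P and Q)  //  not S, not (P and Q).
                  branch 1.2.2.1.1 (add S, (P and Q)):
                    (P and Q): α-rule — add P, Q.
                    ○ open, literals {P=T, Q=T, R=F, S=T}.
                  branch 1.2.2.1.2 (add not S, not (P and Q)):
                    not (P and Q): β-rule — branch into not P  //  not Q.
                      branch 1.2.2.1.2.1 (add not P):
                        ○ open, literals {P=F, Q=T, R=F, S=F}.
                      branch 1.2.2.1.2.2 (add not Q):
                        × closes — contains both Q and not Q.
              branch 1.2.2.2 (add not (Q and S)):
                not (Q and S): β-rule — branch into not Q  //  not S.
                  branch 1.2.2.2.1 (add not Q):
                    × closes — contains both Q and not Q.
                  branch 1.2.2.2.2 (add not S):
                    ○ open, literals {Q=T, R=F, S=F}.
  branch 2 (add not (P or (S implies (not (S iff (P and Q)) implies not (Q and S)))), not not (not Q or R)):
    not (P or (S implies (not (S iff (P and Q)) implies not (Q and S)))): α-rule — add not P, not (S implies (not (S iff (P and Q)) implies not (Q and S))).
    not (S implies (not (S iff (P and Q)) implies not (Q and S))): α-rule — add S, not (not (S iff (P and Q)) implies not (Q and S)).
    not (not (S iff (P and Q)) implies not (Q and S)): α-rule — add not (S iff (P and Q)), not not (Q and S).
    not not (Q and S): α-rule — add Q, S.
    not not (not Q or R): β-rule — branch into not Q  //  R.
      branch 2.1 (add not Q):
        × closes — contains both Q and not Q.
      branch 2.2 (add R):
        not (S iff (P and Q)): β-rule — branch into S, not (P and Q)  //  not S, (P and Q).
          branch 2.2.1 (add S, not (P and Q)):
            not (P and Q): β-rule — branch into not P  //  not Q.
              branch 2.2.1.1 (add not P):
                ○ open, literals {P=F, Q=T, R=T, S=T}.
              branch 2.2.1.2 (add not Q):
                × closes — contains both Q and not Q.
          branch 2.2.2 (add not S, (P and Q)):
            × closes — contains both S and not S.
5 branches closed, 6 open.
Each open branch fixes some atoms; the unmentioned ones are free. Counting distinct full assignments: branch {P=T, Q=T, R=F} (S) contributes 2 new; branch {Q=T, R=F, S=F} (P) contributes 1 new; branch {P=T, Q=T, R=F, S=T} (none free) contributes 0 new; branch {P=F, Q=T, R=F, S=F} (none free) contributes 0 new; branch {Q=T, R=F, S=F} (P) contributes 0 new; branch {P=F, Q=T, R=T, S=T} (none free) contributes 1 new. Total: 4.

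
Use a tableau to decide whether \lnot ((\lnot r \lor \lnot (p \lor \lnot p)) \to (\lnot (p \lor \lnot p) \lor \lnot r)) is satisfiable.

Unsatisfiable

Initial set: {\lnot ((\lnot r \lor \lnot (p \lor \lnot p)) \to (\lnot (p \lor \lnot p) \lor \lnot r))}.
\lnot ((\lnot r \lor \lnot (p \lor \lnot p)) \to (\lnot (p \lor \lnot p) \lor \lnot r)): α-rule — add (\lnot r \lor \lnot (p \lor \lnot p)), \lnot (\lnot (p \lor \lnot p) \lor \lnot r).
\lnot (\lnot (p \lor \lnot p) \lor \lnot r): α-rule — add \lnot \lnot (p \lor \lnot p), \lnot \lnot r.
(\lnot r \lor \lnot (p \lor \lnot p)): β-rule — branch into \lnot r  //  \lnot (p \lor \lnot p).
  branch 1 (add \lnot r):
    × closes — contains both r and \lnot r.
  branch 2 (add \lnot (p \lor \lnot p)):
    \lnot (p \lor \lnot p): α-rule — add \lnot p, \lnot \lnot p.
    × closes — contains both p and \lnot p.
All 2 branches close.
Every branch closed; the formula is unsatisfiable.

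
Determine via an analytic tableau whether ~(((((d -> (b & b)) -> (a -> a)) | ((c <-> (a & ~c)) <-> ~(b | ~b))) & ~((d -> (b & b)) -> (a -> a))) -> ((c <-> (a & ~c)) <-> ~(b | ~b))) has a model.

Unsatisfiable

Initial set: {~(((((d -> (b & b)) -> (a -> a)) | ((c <-> (a & ~c)) <-> ~(b | ~b))) & ~((d -> (b & b)) -> (a -> a))) -> ((c <-> (a & ~c)) <-> ~(b | ~b)))}.
~(((((d -> (b & b)) -> (a -> a)) | ((c <-> (a & ~c)) <-> ~(b | ~b))) & ~((d -> (b & b)) -> (a -> a))) -> ((c <-> (a & ~c)) <-> ~(b | ~b))): α-rule — add ((((d -> (b & b)) -> (a -> a)) | ((c <-> (a & ~c)) <-> ~(b | ~b))) & ~((d -> (b & b)) -> (a -> a))), ~((c <-> (a & ~c)) <-> ~(b | ~b)).
((((d -> (b & b)) -> (a -> a)) | ((c <-> (a & ~c)) <-> ~(b | ~b))) & ~((d -> (b & b)) -> (a -> a))): α-rule — add (((d -> (b & b)) -> (a -> a)) | ((c <-> (a & ~c)) <-> ~(b | ~b))), ~((d -> (b & b)) -> (a -> a)).
~((d -> (b & b)) -> (a -> a)): α-rule — add (d -> (b & b)), ~(a -> a).
~(a -> a): α-rule — add a, ~a.
× closes — contains both a and ~a.
All 1 branch closes.
Every branch closed; the formula is unsatisfiable.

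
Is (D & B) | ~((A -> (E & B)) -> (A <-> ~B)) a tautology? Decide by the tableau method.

Assume the negation and expand:
Initial set: {~((D & B) | ~((A -> (E & B)) -> (A <-> ~B)))}.
~((D & B) | ~((A -> (E & B)) -> (A <-> ~B))): α-rule — add ~(D & B), ~~((A -> (E & B)) -> (A <-> ~B)).
~(D & B): β-rule — branch into ~D  //  ~B.
  branch 1 (add ~D):
    ~~((A -> (E & B)) -> (A <-> ~B)): β-rule — branch into ~(A -> (E & B))  //  (A <-> ~B).
      branch 1.1 (add ~(A -> (E & B))):
        ~(A -> (E & B)): α-rule — add A, ~(E & B).
        ~(E & B): β-rule — branch into ~E  //  ~B.
          branch 1.1.1 (add ~E):
            ○ open, literals {A=1, D=0, E=0}.
          branch 1.1.2 (add ~B):
            ○ open, literals {A=1, B=0, D=0}.
      branch 1.2 (add (A <-> ~B)):
        (A <-> ~B): β-rule — branch into A, ~B  //  ~A, ~~B.
          branch 1.2.1 (add A, ~B):
            ○ open, literals {A=1, B=0, D=0}.
          branch 1.2.2 (add ~A, ~~B):
            ○ open, literals {A=0, B=1, D=0}.
  branch 2 (add ~B):
    ~~((A -> (E & B)) -> (A <-> ~B)): β-rule — branch into ~(A -> (E & B))  //  (A <-> ~B).
      branch 2.1 (add ~(A -> (E & B))):
        ~(A -> (E & B)): α-rule — add A, ~(E & B).
        ~(E & B): β-rule — branch into ~E  //  ~B.
          branch 2.1.1 (add ~E):
            ○ open, literals {A=1, B=0, E=0}.
          branch 2.1.2 (add ~B):
            ○ open, literals {A=1, B=0}.
      branch 2.2 (add (A <-> ~B)):
        (A <-> ~B): β-rule — branch into A, ~B  //  ~A, ~~B.
          branch 2.2.1 (add A, ~B):
            ○ open, literals {A=1, B=0}.
          branch 2.2.2 (add ~A, ~~B):
            × closes — contains both B and ~B.
1 branch closed, 7 open.
An open branch gives a countermodel: A=1, D=0, E=0 (unmentioned atoms arbitrary); under it the original formula is false.

Not valid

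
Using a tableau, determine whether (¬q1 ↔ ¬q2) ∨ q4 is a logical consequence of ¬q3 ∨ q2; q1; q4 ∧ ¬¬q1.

Yes

Initial set: {(¬q3 ∨ q2); q1; (q4 ∧ ¬¬q1); ¬((¬q1 ↔ ¬q2) ∨ q4)}.
(q4 ∧ ¬¬q1): α-rule — add q4, ¬¬q1.
¬((¬q1 ↔ ¬q2) ∨ q4): α-rule — add ¬(¬q1 ↔ ¬q2), ¬q4.
× closes — contains both q4 and ¬q4.
All 1 branch closes.
Every branch closed, so the premises entail the conclusion.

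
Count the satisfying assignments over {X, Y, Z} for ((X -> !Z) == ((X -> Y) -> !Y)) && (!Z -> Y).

Initial set: {(((X -> !Z) == ((X -> Y) -> !Y)) && (!Z -> Y))}.
(((X -> !Z) == ((X -> Y) -> !Y)) && (!Z -> Y)): α-rule — add ((X -> !Z) == ((X -> Y) -> !Y)), (!Z -> Y).
((X -> !Z) == ((X -> Y) -> !Y)): β-rule — branch into (X -> !Z), ((X -> Y) -> !Y)  //  !(X -> !Z), !((X -> Y) -> !Y).
  branch 1 (add (X -> !Z), ((X -> Y) -> !Y)):
    (!Z -> Y): β-rule — branch into !!Z  //  Y.
      branch 1.1 (add !!Z):
        (X -> !Z): β-rule — branch into !X  //  !Z.
          branch 1.1.1 (add !X):
            ((X -> Y) -> !Y): β-rule — branch into !(X -> Y)  //  !Y.
              branch 1.1.1.1 (add !(X -> Y)):
                !(X -> Y): α-rule — add X, !Y.
                × closes — contains both X and !X.
              branch 1.1.1.2 (add !Y):
                ○ open, literals {X=0, Y=0, Z=1}.
          branch 1.1.2 (add !Z):
            × closes — contains both Z and !Z.
      branch 1.2 (add Y):
        (X -> !Z): β-rule — branch into !X  //  !Z.
          branch 1.2.1 (add !X):
            ((X -> Y) -> !Y): β-rule — branch into !(X -> Y)  //  !Y.
              branch 1.2.1.1 (add !(X -> Y)):
                !(X -> Y): α-rule — add X, !Y.
                × closes — contains both X and !X.
              branch 1.2.1.2 (add !Y):
                × closes — contains both Y and !Y.
          branch 1.2.2 (add !Z):
            ((X -> Y) -> !Y): β-rule — branch into !(X -> Y)  //  !Y.
              branch 1.2.2.1 (add !(X -> Y)):
                !(X -> Y): α-rule — add X, !Y.
                × closes — contains both Y and !Y.
              branch 1.2.2.2 (add !Y):
                × closes — contains both Y and !Y.
  branch 2 (add !(X -> !Z), !((X -> Y) -> !Y)):
    !(X -> !Z): α-rule — add X, !!Z.
    !((X -> Y) -> !Y): α-rule — add (X -> Y), !!Y.
    (!Z -> Y): β-rule — branch into !!Z  //  Y.
      branch 2.1 (add !!Z):
        (X -> Y): β-rule — branch into !X  //  Y.
          branch 2.1.1 (add !X):
            × closes — contains both X and !X.
          branch 2.1.2 (add Y):
            ○ open, literals {X=1, Y=1, Z=1}.
      branch 2.2 (add Y):
        (X -> Y): β-rule — branch into !X  //  Y.
          branch 2.2.1 (add !X):
            × closes — contains both X and !X.
          branch 2.2.2 (add Y):
            ○ open, literals {X=1, Y=1, Z=1}.
8 branches closed, 3 open.
Each open branch fixes some atoms; the unmentioned ones are free. Counting distinct full assignments: branch {X=0, Y=0, Z=1} (none free) contributes 1 new; branch {X=1, Y=1, Z=1} (none free) contributes 1 new; branch {X=1, Y=1, Z=1} (none free) contributes 0 new. Total: 2.

2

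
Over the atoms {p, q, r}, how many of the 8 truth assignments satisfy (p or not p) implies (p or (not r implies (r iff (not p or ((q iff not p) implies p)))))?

Initial set: {((p or not p) implies (p or (not r implies (r iff (not p or ((q iff not p) implies p))))))}.
((p or not p) implies (p or (not r implies (r iff (not p or ((q iff not p) implies p)))))): β-rule — branch into not (p or not p)  //  (p or (not r implies (r iff (not p or ((q iff not p) implies p))))).
  branch 1 (add not (p or not p)):
    not (p or not p): α-rule — add not p, not not p.
    × closes — contains both p and not p.
  branch 2 (add (p or (not r implies (r iff (not p or ((q iff not p) implies p)))))):
    (p or (not r implies (r iff (not p or ((q iff not p) implies p))))): β-rule — branch into p  //  (not r implies (r iff (not p or ((q iff not p) implies p)))).
      branch 2.1 (add p):
        ○ open, literals {p=1}.
      branch 2.2 (add (not r implies (r iff (not p or ((q iff not p) implies p))))):
        (not r implies (r iff (not p or ((q iff not p) implies p)))): β-rule — branch into not not r  //  (r iff (not p or ((q iff not p) implies p))).
          branch 2.2.1 (add not not r):
            ○ open, literals {r=1}.
          branch 2.2.2 (add (r iff (not p or ((q iff not p) implies p)))):
            (r iff (not p or ((q iff not p) implies p))): β-rule — branch into r, (not p or ((q iff not p) implies p))  //  not r, not (not p or ((q iff not p) implies p)).
              branch 2.2.2.1 (add r, (not p or ((q iff not p) implies p))):
                (not p or ((q iff not p) implies p)): β-rule — branch into not p  //  ((q iff not p) implies p).
                  branch 2.2.2.1.1 (add not p):
                    ○ open, literals {p=0, r=1}.
                  branch 2.2.2.1.2 (add ((q iff not p) implies p)):
                    ((q iff not p) implies p): β-rule — branch into not (q iff not p)  //  p.
                      branch 2.2.2.1.2.1 (add not (q iff not p)):
                        not (q iff not p): β-rule — branch into q, not not p  //  not q, not p.
                          branch 2.2.2.1.2.1.1 (add q, not not p):
                            ○ open, literals {p=1, q=1, r=1}.
                          branch 2.2.2.1.2.1.2 (add not q, not p):
                            ○ open, literals {p=0, q=0, r=1}.
                      branch 2.2.2.1.2.2 (add p):
                        ○ open, literals {p=1, r=1}.
              branch 2.2.2.2 (add not r, not (not p or ((q iff not p) implies p))):
                not (not p or ((q iff not p) implies p)): α-rule — add not not p, not ((q iff not p) implies p).
                not ((q iff not p) implies p): α-rule — add (q iff not p), not p.
                × closes — contains both p and not p.
2 branches closed, 6 open.
Each open branch fixes some atoms; the unmentioned ones are free. Counting distinct full assignments: branch {p=1} (q, r) contributes 4 new; branch {r=1} (p, q) contributes 2 new; branch {p=0, r=1} (q) contributes 0 new; branch {p=1, q=1, r=1} (none free) contributes 0 new; branch {p=0, q=0, r=1} (none free) contributes 0 new; branch {p=1, r=1} (q) contributes 0 new. Total: 6.

6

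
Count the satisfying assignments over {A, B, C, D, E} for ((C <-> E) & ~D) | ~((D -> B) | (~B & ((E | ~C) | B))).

Initial set: {(((C <-> E) & ~D) | ~((D -> B) | (~B & ((E | ~C) | B))))}.
(((C <-> E) & ~D) | ~((D -> B) | (~B & ((E | ~C) | B)))): β-rule — branch into ((C <-> E) & ~D)  //  ~((D -> B) | (~B & ((E | ~C) | B))).
  branch 1 (add ((C <-> E) & ~D)):
    ((C <-> E) & ~D): α-rule — add (C <-> E), ~D.
    (C <-> E): β-rule — branch into C, E  //  ~C, ~E.
      branch 1.1 (add C, E):
        ○ open, literals {C=true, D=false, E=true}.
      branch 1.2 (add ~C, ~E):
        ○ open, literals {C=false, D=false, E=false}.
  branch 2 (add ~((D -> B) | (~B & ((E | ~C) | B)))):
    ~((D -> B) | (~B & ((E | ~C) | B))): α-rule — add ~(D -> B), ~(~B & ((E | ~C) | B)).
    ~(D -> B): α-rule — add D, ~B.
    ~(~B & ((E | ~C) | B)): β-rule — branch into ~~B  //  ~((E | ~C) | B).
      branch 2.1 (add ~~B):
        × closes — contains both B and ~B.
      branch 2.2 (add ~((E | ~C) | B)):
        ~((E | ~C) | B): α-rule — add ~(E | ~C), ~B.
        ~(E | ~C): α-rule — add ~E, ~~C.
        ○ open, literals {B=false, C=true, D=true, E=false}.
1 branch closed, 3 open.
Each open branch fixes some atoms; the unmentioned ones are free. Counting distinct full assignments: branch {C=true, D=false, E=true} (A, B) contributes 4 new; branch {C=false, D=false, E=false} (A, B) contributes 4 new; branch {B=false, C=true, D=true, E=false} (A) contributes 2 new. Total: 10.

10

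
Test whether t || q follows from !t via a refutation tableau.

No

Initial set: {!t; !(t || q)}.
!(t || q): α-rule — add !t, !q.
○ open, literals {q=false, t=false}.
0 branches closed, 1 open.
An open branch gives a countermodel: q=false, t=false (unmentioned atoms arbitrary); the premises hold there but the conclusion fails.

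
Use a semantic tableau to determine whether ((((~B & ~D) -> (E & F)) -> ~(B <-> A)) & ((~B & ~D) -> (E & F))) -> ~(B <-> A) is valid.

Valid

Assume the negation and expand:
Initial set: {~(((((~B & ~D) -> (E & F)) -> ~(B <-> A)) & ((~B & ~D) -> (E & F))) -> ~(B <-> A))}.
~(((((~B & ~D) -> (E & F)) -> ~(B <-> A)) & ((~B & ~D) -> (E & F))) -> ~(B <-> A)): α-rule — add ((((~B & ~D) -> (E & F)) -> ~(B <-> A)) & ((~B & ~D) -> (E & F))), ~~(B <-> A).
((((~B & ~D) -> (E & F)) -> ~(B <-> A)) & ((~B & ~D) -> (E & F))): α-rule — add (((~B & ~D) -> (E & F)) -> ~(B <-> A)), ((~B & ~D) -> (E & F)).
~~(B <-> A): β-rule — branch into B, A  //  ~B, ~A.
  branch 1 (add B, A):
    (((~B & ~D) -> (E & F)) -> ~(B <-> A)): β-rule — branch into ~((~B & ~D) -> (E & F))  //  ~(B <-> A).
      branch 1.1 (add ~((~B & ~D) -> (E & F))):
        ~((~B & ~D) -> (E & F)): α-rule — add (~B & ~D), ~(E & F).
        (~B & ~D): α-rule — add ~B, ~D.
        × closes — contains both B and ~B.
      branch 1.2 (add ~(B <-> A)):
        ((~B & ~D) -> (E & F)): β-rule — branch into ~(~B & ~D)  //  (E & F).
          branch 1.2.1 (add ~(~B & ~D)):
            ~(B <-> A): β-rule — branch into B, ~A  //  ~B, A.
              branch 1.2.1.1 (add B, ~A):
                × closes — contains both A and ~A.
              branch 1.2.1.2 (add ~B, A):
                × closes — contains both B and ~B.
          branch 1.2.2 (add (E & F)):
            (E & F): α-rule — add E, F.
            ~(B <-> A): β-rule — branch into B, ~A  //  ~B, A.
              branch 1.2.2.1 (add B, ~A):
                × closes — contains both A and ~A.
              branch 1.2.2.2 (add ~B, A):
                × closes — contains both B and ~B.
  branch 2 (add ~B, ~A):
    (((~B & ~D) -> (E & F)) -> ~(B <-> A)): β-rule — branch into ~((~B & ~D) -> (E & F))  //  ~(B <-> A).
      branch 2.1 (add ~((~B & ~D) -> (E & F))):
        ~((~B & ~D) -> (E & F)): α-rule — add (~B & ~D), ~(E & F).
        (~B & ~D): α-rule — add ~B, ~D.
        ((~B & ~D) -> (E & F)): β-rule — branch into ~(~B & ~D)  //  (E & F).
          branch 2.1.1 (add ~(~B & ~D)):
            ~(E & F): β-rule — branch into ~E  //  ~F.
              branch 2.1.1.1 (add ~E):
                ~(~B & ~D): β-rule — branch into ~~B  //  ~~D.
                  branch 2.1.1.1.1 (add ~~B):
                    × closes — contains both B and ~B.
                  branch 2.1.1.1.2 (add ~~D):
                    × closes — contains both D and ~D.
              branch 2.1.1.2 (add ~F):
                ~(~B & ~D): β-rule — branch into ~~B  //  ~~D.
                  branch 2.1.1.2.1 (add ~~B):
                    × closes — contains both B and ~B.
                  branch 2.1.1.2.2 (add ~~D):
                    × closes — contains both D and ~D.
          branch 2.1.2 (add (E & F)):
            (E & F): α-rule — add E, F.
            ~(E & F): β-rule — branch into ~E  //  ~F.
              branch 2.1.2.1 (add ~E):
                × closes — contains both E and ~E.
              branch 2.1.2.2 (add ~F):
                × closes — contains both F and ~F.
      branch 2.2 (add ~(B <-> A)):
        ((~B & ~D) -> (E & F)): β-rule — branch into ~(~B & ~D)  //  (E & F).
          branch 2.2.1 (add ~(~B & ~D)):
            ~(B <-> A): β-rule — branch into B, ~A  //  ~B, A.
              branch 2.2.1.1 (add B, ~A):
                × closes — contains both B and ~B.
              branch 2.2.1.2 (add ~B, A):
                × closes — contains both A and ~A.
          branch 2.2.2 (add (E & F)):
            (E & F): α-rule — add E, F.
            ~(B <-> A): β-rule — branch into B, ~A  //  ~B, A.
              branch 2.2.2.1 (add B, ~A):
                × closes — contains both B and ~B.
              branch 2.2.2.2 (add ~B, A):
                × closes — contains both A and ~A.
All 15 branches close.
Every branch closed, so the negation is unsatisfiable and the formula is valid.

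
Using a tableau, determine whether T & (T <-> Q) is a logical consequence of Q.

No

Initial set: {Q; ~(T & (T <-> Q))}.
~(T & (T <-> Q)): β-rule — branch into ~T  //  ~(T <-> Q).
  branch 1 (add ~T):
    ○ open, literals {Q=true, T=false}.
  branch 2 (add ~(T <-> Q)):
    ~(T <-> Q): β-rule — branch into T, ~Q  //  ~T, Q.
      branch 2.1 (add T, ~Q):
        × closes — contains both Q and ~Q.
      branch 2.2 (add ~T, Q):
        ○ open, literals {Q=true, T=false}.
1 branch closed, 2 open.
An open branch gives a countermodel: Q=true, T=false (unmentioned atoms arbitrary); the premises hold there but the conclusion fails.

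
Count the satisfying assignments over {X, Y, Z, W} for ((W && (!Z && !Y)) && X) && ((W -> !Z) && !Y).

1

Initial set: {(((W && (!Z && !Y)) && X) && ((W -> !Z) && !Y))}.
(((W && (!Z && !Y)) && X) && ((W -> !Z) && !Y)): α-rule — add ((W && (!Z && !Y)) && X), ((W -> !Z) && !Y).
((W && (!Z && !Y)) && X): α-rule — add (W && (!Z && !Y)), X.
((W -> !Z) && !Y): α-rule — add (W -> !Z), !Y.
(W && (!Z && !Y)): α-rule — add W, (!Z && !Y).
(!Z && !Y): α-rule — add !Z, !Y.
(W -> !Z): β-rule — branch into !W  //  !Z.
  branch 1 (add !W):
    × closes — contains both W and !W.
  branch 2 (add !Z):
    ○ open, literals {W=true, X=true, Y=false, Z=false}.
1 branch closed, 1 open.
Each open branch fixes some atoms; the unmentioned ones are free. Counting distinct full assignments: branch {W=true, X=true, Y=false, Z=false} (none free) contributes 1 new. Total: 1.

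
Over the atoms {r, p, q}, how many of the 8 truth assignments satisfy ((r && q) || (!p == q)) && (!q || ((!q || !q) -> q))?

5

Initial set: {(((r && q) || (!p == q)) && (!q || ((!q || !q) -> q)))}.
(((r && q) || (!p == q)) && (!q || ((!q || !q) -> q))): α-rule — add ((r && q) || (!p == q)), (!q || ((!q || !q) -> q)).
((r && q) || (!p == q)): β-rule — branch into (r && q)  //  (!p == q).
  branch 1 (add (r && q)):
    (r && q): α-rule — add r, q.
    (!q || ((!q || !q) -> q)): β-rule — branch into !q  //  ((!q || !q) -> q).
      branch 1.1 (add !q):
        × closes — contains both q and !q.
      branch 1.2 (add ((!q || !q) -> q)):
        ((!q || !q) -> q): β-rule — branch into !(!q || !q)  //  q.
          branch 1.2.1 (add !(!q || !q)):
            !(!q || !q): α-rule — add !!q, !!q.
            ○ open, literals {q=true, r=true}.
          branch 1.2.2 (add q):
            ○ open, literals {q=true, r=true}.
  branch 2 (add (!p == q)):
    (!q || ((!q || !q) -> q)): β-rule — branch into !q  //  ((!q || !q) -> q).
      branch 2.1 (add !q):
        (!p == q): β-rule — branch into !p, q  //  !!p, !q.
          branch 2.1.1 (add !p, q):
            × closes — contains both q and !q.
          branch 2.1.2 (add !!p, !q):
            ○ open, literals {p=true, q=false}.
      branch 2.2 (add ((!q || !q) -> q)):
        (!p == q): β-rule — branch into !p, q  //  !!p, !q.
          branch 2.2.1 (add !p, q):
            ((!q || !q) -> q): β-rule — branch into !(!q || !q)  //  q.
              branch 2.2.1.1 (add !(!q || !q)):
                !(!q || !q): α-rule — add !!q, !!q.
                ○ open, literals {p=false, q=true}.
              branch 2.2.1.2 (add q):
                ○ open, literals {p=false, q=true}.
          branch 2.2.2 (add !!p, !q):
            ((!q || !q) -> q): β-rule — branch into !(!q || !q)  //  q.
              branch 2.2.2.1 (add !(!q || !q)):
                !(!q || !q): α-rule — add !!q, !!q.
                × closes — contains both q and !q.
              branch 2.2.2.2 (add q):
                × closes — contains both q and !q.
4 branches closed, 5 open.
Each open branch fixes some atoms; the unmentioned ones are free. Counting distinct full assignments: branch {q=true, r=true} (p) contributes 2 new; branch {q=true, r=true} (p) contributes 0 new; branch {p=true, q=false} (r) contributes 2 new; branch {p=false, q=true} (r) contributes 1 new; branch {p=false, q=true} (r) contributes 0 new. Total: 5.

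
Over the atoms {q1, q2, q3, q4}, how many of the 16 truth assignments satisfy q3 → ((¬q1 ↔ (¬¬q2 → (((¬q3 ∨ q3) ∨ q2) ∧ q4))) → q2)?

14

Initial set: {T (q3 → ((¬q1 ↔ (¬¬q2 → (((¬q3 ∨ q3) ∨ q2) ∧ q4))) → q2))}.
T (q3 → ((¬q1 ↔ (¬¬q2 → (((¬q3 ∨ q3) ∨ q2) ∧ q4))) → q2)): β-rule — branch into F q3  //  T ((¬q1 ↔ (¬¬q2 → (((¬q3 ∨ q3) ∨ q2) ∧ q4))) → q2).
  branch 1 (add F q3):
    ○ open, literals {q3=F}.
  branch 2 (add T ((¬q1 ↔ (¬¬q2 → (((¬q3 ∨ q3) ∨ q2) ∧ q4))) → q2)):
    T ((¬q1 ↔ (¬¬q2 → (((¬q3 ∨ q3) ∨ q2) ∧ q4))) → q2): β-rule — branch into F (¬q1 ↔ (¬¬q2 → (((¬q3 ∨ q3) ∨ q2) ∧ q4)))  //  T q2.
      branch 2.1 (add F (¬q1 ↔ (¬¬q2 → (((¬q3 ∨ q3) ∨ q2) ∧ q4)))):
        F (¬q1 ↔ (¬¬q2 → (((¬q3 ∨ q3) ∨ q2) ∧ q4))): β-rule — branch into T ¬q1, F (¬¬q2 → (((¬q3 ∨ q3) ∨ q2) ∧ q4))  //  F ¬q1, T (¬¬q2 → (((¬q3 ∨ q3) ∨ q2) ∧ q4)).
          branch 2.1.1 (add T ¬q1, F (¬¬q2 → (((¬q3 ∨ q3) ∨ q2) ∧ q4))):
            F (¬¬q2 → (((¬q3 ∨ q3) ∨ q2) ∧ q4)): α-rule — add T ¬¬q2, F (((¬q3 ∨ q3) ∨ q2) ∧ q4).
            T ¬¬q2: drop double negation, giving T q2.
            F (((¬q3 ∨ q3) ∨ q2) ∧ q4): β-rule — branch into F ((¬q3 ∨ q3) ∨ q2)  //  F q4.
              branch 2.1.1.1 (add F ((¬q3 ∨ q3) ∨ q2)):
                F ((¬q3 ∨ q3) ∨ q2): α-rule — add F (¬q3 ∨ q3), F q2.
                × closes — contains both q2 and ¬q2.
              branch 2.1.1.2 (add F q4):
                ○ open, literals {q1=F, q2=T, q4=F}.
          branch 2.1.2 (add F ¬q1, T (¬¬q2 → (((¬q3 ∨ q3) ∨ q2) ∧ q4))):
            T (¬¬q2 → (((¬q3 ∨ q3) ∨ q2) ∧ q4)): β-rule — branch into F ¬¬q2  //  T (((¬q3 ∨ q3) ∨ q2) ∧ q4).
              branch 2.1.2.1 (add F ¬¬q2):
                F ¬¬q2: drop double negation, giving F q2.
                ○ open, literals {q1=T, q2=F}.
              branch 2.1.2.2 (add T (((¬q3 ∨ q3) ∨ q2) ∧ q4)):
                T (((¬q3 ∨ q3) ∨ q2) ∧ q4): α-rule — add T ((¬q3 ∨ q3) ∨ q2), T q4.
                T ((¬q3 ∨ q3) ∨ q2): β-rule — branch into T (¬q3 ∨ q3)  //  T q2.
                  branch 2.1.2.2.1 (add T (¬q3 ∨ q3)):
                    T (¬q3 ∨ q3): β-rule — branch into T ¬q3  //  T q3.
                      branch 2.1.2.2.1.1 (add T ¬q3):
                        ○ open, literals {q1=T, q3=F, q4=T}.
                      branch 2.1.2.2.1.2 (add T q3):
                        ○ open, literals {q1=T, q3=T, q4=T}.
                  branch 2.1.2.2.2 (add T q2):
                    ○ open, literals {q1=T, q2=T, q4=T}.
      branch 2.2 (add T q2):
        ○ open, literals {q2=T}.
1 branch closed, 7 open.
Each open branch fixes some atoms; the unmentioned ones are free. Counting distinct full assignments: branch {q3=F} (q1, q2, q4) contributes 8 new; branch {q1=F, q2=T, q4=F} (q3) contributes 1 new; branch {q1=T, q2=F} (q3, q4) contributes 2 new; branch {q1=T, q3=F, q4=T} (q2) contributes 0 new; branch {q1=T, q3=T, q4=T} (q2) contributes 1 new; branch {q1=T, q2=T, q4=T} (q3) contributes 0 new; branch {q2=T} (q1, q3, q4) contributes 2 new. Total: 14.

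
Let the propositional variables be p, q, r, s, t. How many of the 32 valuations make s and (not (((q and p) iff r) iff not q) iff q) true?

8

Initial set: {(s and (not (((q and p) iff r) iff not q) iff q))}.
(s and (not (((q and p) iff r) iff not q) iff q)): α-rule — add s, (not (((q and p) iff r) iff not q) iff q).
(not (((q and p) iff r) iff not q) iff q): β-rule — branch into not (((q and p) iff r) iff not q), q  //  not not (((q and p) iff r) iff not q), not q.
  branch 1 (add not (((q and p) iff r) iff not q), q):
    not (((q and p) iff r) iff not q): β-rule — branch into ((q and p) iff r), not not q  //  not ((q and p) iff r), not q.
      branch 1.1 (add ((q and p) iff r), not not q):
        ((q and p) iff r): β-rule — branch into (q and p), r  //  not (q and p), not r.
          branch 1.1.1 (add (q and p), r):
            (q and p): α-rule — add q, p.
            ○ open, literals {p=1, q=1, r=1, s=1}.
          branch 1.1.2 (add not (q and p), not r):
            not (q and p): β-rule — branch into not q  //  not p.
              branch 1.1.2.1 (add not q):
                × closes — contains both q and not q.
              branch 1.1.2.2 (add not p):
                ○ open, literals {p=0, q=1, r=0, s=1}.
      branch 1.2 (add not ((q and p) iff r), not q):
        × closes — contains both q and not q.
  branch 2 (add not not (((q and p) iff r) iff not q), not q):
    not not (((q and p) iff r) iff not q): β-rule — branch into ((q and p) iff r), not q  //  not ((q and p) iff r), not not q.
      branch 2.1 (add ((q and p) iff r), not q):
        ((q and p) iff r): β-rule — branch into (q and p), r  //  not (q and p), not r.
          branch 2.1.1 (add (q and p), r):
            (q and p): α-rule — add q, p.
            × closes — contains both q and not q.
          branch 2.1.2 (add not (q and p), not r):
            not (q and p): β-rule — branch into not q  //  not p.
              branch 2.1.2.1 (add not q):
                ○ open, literals {q=0, r=0, s=1}.
              branch 2.1.2.2 (add not p):
                ○ open, literals {p=0, q=0, r=0, s=1}.
      branch 2.2 (add not ((q and p) iff r), not not q):
        × closes — contains both q and not q.
4 branches closed, 4 open.
Each open branch fixes some atoms; the unmentioned ones are free. Counting distinct full assignments: branch {p=1, q=1, r=1, s=1} (t) contributes 2 new; branch {p=0, q=1, r=0, s=1} (t) contributes 2 new; branch {q=0, r=0, s=1} (p, t) contributes 4 new; branch {p=0, q=0, r=0, s=1} (t) contributes 0 new. Total: 8.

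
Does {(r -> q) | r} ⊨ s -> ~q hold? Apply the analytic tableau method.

Initial set: {T ((r -> q) | r); F (s -> ~q)}.
F (s -> ~q): α-rule — add T s, F ~q.
T ((r -> q) | r): β-rule — branch into T (r -> q)  //  T r.
  branch 1 (add T (r -> q)):
    T (r -> q): β-rule — branch into F r  //  T q.
      branch 1.1 (add F r):
        ○ open, literals {q=true, r=false, s=true}.
      branch 1.2 (add T q):
        ○ open, literals {q=true, s=true}.
  branch 2 (add T r):
    ○ open, literals {q=true, r=true, s=true}.
0 branches closed, 3 open.
An open branch gives a countermodel: q=true, r=false, s=true (unmentioned atoms arbitrary); the premises hold there but the conclusion fails.

No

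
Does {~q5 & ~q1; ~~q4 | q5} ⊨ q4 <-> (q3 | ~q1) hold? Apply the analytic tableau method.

Yes

Initial set: {(~q5 & ~q1); (~~q4 | q5); ~(q4 <-> (q3 | ~q1))}.
(~q5 & ~q1): α-rule — add ~q5, ~q1.
(~~q4 | q5): β-rule — branch into ~~q4  //  q5.
  branch 1 (add ~~q4):
    ~~q4: drop double negation, giving q4.
    ~(q4 <-> (q3 | ~q1)): β-rule — branch into q4, ~(q3 | ~q1)  //  ~q4, (q3 | ~q1).
      branch 1.1 (add q4, ~(q3 | ~q1)):
        ~(q3 | ~q1): α-rule — add ~q3, ~~q1.
        × closes — contains both q1 and ~q1.
      branch 1.2 (add ~q4, (q3 | ~q1)):
        × closes — contains both q4 and ~q4.
  branch 2 (add q5):
    × closes — contains both q5 and ~q5.
All 3 branches close.
Every branch closed, so the premises entail the conclusion.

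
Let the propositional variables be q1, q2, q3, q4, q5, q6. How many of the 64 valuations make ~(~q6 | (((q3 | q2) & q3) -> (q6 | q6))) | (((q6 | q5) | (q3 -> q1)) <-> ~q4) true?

Initial set: {(~(~q6 | (((q3 | q2) & q3) -> (q6 | q6))) | (((q6 | q5) | (q3 -> q1)) <-> ~q4))}.
(~(~q6 | (((q3 | q2) & q3) -> (q6 | q6))) | (((q6 | q5) | (q3 -> q1)) <-> ~q4)): β-rule — branch into ~(~q6 | (((q3 | q2) & q3) -> (q6 | q6)))  //  (((q6 | q5) | (q3 -> q1)) <-> ~q4).
  branch 1 (add ~(~q6 | (((q3 | q2) & q3) -> (q6 | q6)))):
    ~(~q6 | (((q3 | q2) & q3) -> (q6 | q6))): α-rule — add ~~q6, ~(((q3 | q2) & q3) -> (q6 | q6)).
    ~(((q3 | q2) & q3) -> (q6 | q6)): α-rule — add ((q3 | q2) & q3), ~(q6 | q6).
    ((q3 | q2) & q3): α-rule — add (q3 | q2), q3.
    ~(q6 | q6): α-rule — add ~q6, ~q6.
    × closes — contains both q6 and ~q6.
  branch 2 (add (((q6 | q5) | (q3 -> q1)) <-> ~q4)):
    (((q6 | q5) | (q3 -> q1)) <-> ~q4): β-rule — branch into ((q6 | q5) | (q3 -> q1)), ~q4  //  ~((q6 | q5) | (q3 -> q1)), ~~q4.
      branch 2.1 (add ((q6 | q5) | (q3 -> q1)), ~q4):
        ((q6 | q5) | (q3 -> q1)): β-rule — branch into (q6 | q5)  //  (q3 -> q1).
          branch 2.1.1 (add (q6 | q5)):
            (q6 | q5): β-rule — branch into q6  //  q5.
              branch 2.1.1.1 (add q6):
                ○ open, literals {q4=0, q6=1}.
              branch 2.1.1.2 (add q5):
                ○ open, literals {q4=0, q5=1}.
          branch 2.1.2 (add (q3 -> q1)):
            (q3 -> q1): β-rule — branch into ~q3  //  q1.
              branch 2.1.2.1 (add ~q3):
                ○ open, literals {q3=0, q4=0}.
              branch 2.1.2.2 (add q1):
                ○ open, literals {q1=1, q4=0}.
      branch 2.2 (add ~((q6 | q5) | (q3 -> q1)), ~~q4):
        ~((q6 | q5) | (q3 -> q1)): α-rule — add ~(q6 | q5), ~(q3 -> q1).
        ~(q6 | q5): α-rule — add ~q6, ~q5.
        ~(q3 -> q1): α-rule — add q3, ~q1.
        ○ open, literals {q1=0, q3=1, q4=1, q5=0, q6=0}.
1 branch closed, 5 open.
Each open branch fixes some atoms; the unmentioned ones are free. Counting distinct full assignments: branch {q4=0, q6=1} (q1, q2, q3, q5) contributes 16 new; branch {q4=0, q5=1} (q1, q2, q3, q6) contributes 8 new; branch {q3=0, q4=0} (q1, q2, q5, q6) contributes 4 new; branch {q1=1, q4=0} (q2, q3, q5, q6) contributes 2 new; branch {q1=0, q3=1, q4=1, q5=0, q6=0} (q2) contributes 2 new. Total: 32.

32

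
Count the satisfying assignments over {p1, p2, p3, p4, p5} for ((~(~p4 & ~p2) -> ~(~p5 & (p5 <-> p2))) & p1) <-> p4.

14

Initial set: {(((~(~p4 & ~p2) -> ~(~p5 & (p5 <-> p2))) & p1) <-> p4)}.
(((~(~p4 & ~p2) -> ~(~p5 & (p5 <-> p2))) & p1) <-> p4): β-rule — branch into ((~(~p4 & ~p2) -> ~(~p5 & (p5 <-> p2))) & p1), p4  //  ~((~(~p4 & ~p2) -> ~(~p5 & (p5 <-> p2))) & p1), ~p4.
  branch 1 (add ((~(~p4 & ~p2) -> ~(~p5 & (p5 <-> p2))) & p1), p4):
    ((~(~p4 & ~p2) -> ~(~p5 & (p5 <-> p2))) & p1): α-rule — add (~(~p4 & ~p2) -> ~(~p5 & (p5 <-> p2))), p1.
    (~(~p4 & ~p2) -> ~(~p5 & (p5 <-> p2))): β-rule — branch into ~~(~p4 & ~p2)  //  ~(~p5 & (p5 <-> p2)).
      branch 1.1 (add ~~(~p4 & ~p2)):
        ~~(~p4 & ~p2): α-rule — add ~p4, ~p2.
        × closes — contains both p4 and ~p4.
      branch 1.2 (add ~(~p5 & (p5 <-> p2))):
        ~(~p5 & (p5 <-> p2)): β-rule — branch into ~~p5  //  ~(p5 <-> p2).
          branch 1.2.1 (add ~~p5):
            ○ open, literals {p1=1, p4=1, p5=1}.
          branch 1.2.2 (add ~(p5 <-> p2)):
            ~(p5 <-> p2): β-rule — branch into p5, ~p2  //  ~p5, p2.
              branch 1.2.2.1 (add p5, ~p2):
                ○ open, literals {p1=1, p2=0, p4=1, p5=1}.
              branch 1.2.2.2 (add ~p5, p2):
                ○ open, literals {p1=1, p2=1, p4=1, p5=0}.
  branch 2 (add ~((~(~p4 & ~p2) -> ~(~p5 & (p5 <-> p2))) & p1), ~p4):
    ~((~(~p4 & ~p2) -> ~(~p5 & (p5 <-> p2))) & p1): β-rule — branch into ~(~(~p4 & ~p2) -> ~(~p5 & (p5 <-> p2)))  //  ~p1.
      branch 2.1 (add ~(~(~p4 & ~p2) -> ~(~p5 & (p5 <-> p2)))):
        ~(~(~p4 & ~p2) -> ~(~p5 & (p5 <-> p2))): α-rule — add ~(~p4 & ~p2), ~~(~p5 & (p5 <-> p2)).
        ~~(~p5 & (p5 <-> p2)): α-rule — add ~p5, (p5 <-> p2).
        ~(~p4 & ~p2): β-rule — branch into ~~p4  //  ~~p2.
          branch 2.1.1 (add ~~p4):
            × closes — contains both p4 and ~p4.
          branch 2.1.2 (add ~~p2):
            (p5 <-> p2): β-rule — branch into p5, p2  //  ~p5, ~p2.
              branch 2.1.2.1 (add p5, p2):
                × closes — contains both p5 and ~p5.
              branch 2.1.2.2 (add ~p5, ~p2):
                × closes — contains both p2 and ~p2.
      branch 2.2 (add ~p1):
        ○ open, literals {p1=0, p4=0}.
4 branches closed, 4 open.
Each open branch fixes some atoms; the unmentioned ones are free. Counting distinct full assignments: branch {p1=1, p4=1, p5=1} (p2, p3) contributes 4 new; branch {p1=1, p2=0, p4=1, p5=1} (p3) contributes 0 new; branch {p1=1, p2=1, p4=1, p5=0} (p3) contributes 2 new; branch {p1=0, p4=0} (p2, p3, p5) contributes 8 new. Total: 14.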